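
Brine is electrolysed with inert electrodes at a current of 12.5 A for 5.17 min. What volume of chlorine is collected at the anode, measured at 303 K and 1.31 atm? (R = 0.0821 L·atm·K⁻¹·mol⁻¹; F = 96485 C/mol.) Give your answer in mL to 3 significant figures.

382 mL

Charge passed = 12.5 × 310.2 = 3878 C
n(e⁻) = 3878 / 96485 = 0.04019 mol
2Cl⁻ → Cl₂ + 2e⁻, so n(Cl₂) = 0.04019 / 2 = 0.02010 mol
V = nRT/P = 0.02010 × 0.0821 × 303 / 1.31 = 0.3817 L
= 382 mL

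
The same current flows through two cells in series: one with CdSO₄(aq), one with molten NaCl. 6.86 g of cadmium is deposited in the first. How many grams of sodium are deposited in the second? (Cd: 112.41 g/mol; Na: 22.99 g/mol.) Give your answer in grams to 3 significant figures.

n(Cd) = 6.86 / 112.41 = 0.06103 mol
Cd²⁺ + 2e⁻ → Cd, so n(e⁻) = 2 × 0.06103 = 0.1221 mol
Since the cells are in series, n(e⁻) in the Na cell is also 0.1221 mol.
Na⁺ + e⁻ → Na, so n(Na) = 0.1221 mol
m(Na) = 0.1221 × 22.99 = 2.81 g

2.81 g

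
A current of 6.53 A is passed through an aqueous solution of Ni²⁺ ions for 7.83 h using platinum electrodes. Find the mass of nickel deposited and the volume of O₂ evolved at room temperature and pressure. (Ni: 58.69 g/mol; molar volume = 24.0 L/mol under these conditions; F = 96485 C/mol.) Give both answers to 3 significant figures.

56.0 g Ni; 11.4 L O₂

Q = 6.53 × 28188 = 1.841×10^5 C; n(e⁻) = 1.841×10^5 / 96485 = 1.908 mol
Cathode: Ni²⁺ + 2e⁻ → Ni → n(Ni) = 1.908/2 = 0.9540 mol → 56.0 g
Anode: 2H₂O → O₂ + 4H⁺ + 4e⁻ → n(O₂) = 1.908/4 = 0.4770 mol → 11.4 L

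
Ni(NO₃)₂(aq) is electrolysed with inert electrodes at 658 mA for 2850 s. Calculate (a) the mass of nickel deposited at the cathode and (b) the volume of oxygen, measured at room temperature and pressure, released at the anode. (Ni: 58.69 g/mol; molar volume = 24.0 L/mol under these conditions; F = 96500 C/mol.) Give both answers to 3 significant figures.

0.570 g Ni; 0.117 L O₂

Q = 0.658 × 2850 = 1875 C; n(e⁻) = 1875 / 96500 = 0.01943 mol
Cathode: Ni²⁺ + 2e⁻ → Ni → n(Ni) = 0.01943/2 = 0.009715 mol → 0.570 g
Anode: 2H₂O → O₂ + 4H⁺ + 4e⁻ → n(O₂) = 0.01943/4 = 0.004858 mol → 0.117 L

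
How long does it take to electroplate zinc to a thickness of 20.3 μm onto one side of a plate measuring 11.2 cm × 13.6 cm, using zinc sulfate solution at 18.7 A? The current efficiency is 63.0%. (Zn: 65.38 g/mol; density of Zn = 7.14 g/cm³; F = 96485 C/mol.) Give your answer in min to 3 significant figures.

9.22 min

Plated area = 11.2 × 13.6 = 152.3 cm²
Volume = 152.3 × 20.3×10⁻⁴ cm = 0.3092 cm³
m(Zn) = 0.3092 × 7.14 = 2.208 g
n(Zn) = 2.208 / 65.38 = 0.03377 mol; n(e⁻) = 2 × 0.03377 = 0.06754 mol
Q = 0.06754 × 96485 / 0.630 = 10340 C
t = 10340 / 18.7 = 552.9 s = 9.22 min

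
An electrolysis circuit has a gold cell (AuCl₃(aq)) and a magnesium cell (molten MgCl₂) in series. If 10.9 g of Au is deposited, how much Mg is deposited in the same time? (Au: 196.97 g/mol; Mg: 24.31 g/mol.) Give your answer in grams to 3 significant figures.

2.02 g

n(Au) = 10.9 / 196.97 = 0.05534 mol
Au³⁺ + 3e⁻ → Au, so n(e⁻) = 3 × 0.05534 = 0.1660 mol
The cells are in series, so the same charge (and hence the same n(e⁻) = 0.1660 mol) passes through both.
Mg²⁺ + 2e⁻ → Mg, so n(Mg) = 0.1660 / 2 = 0.08300 mol
m(Mg) = 0.08300 × 24.31 = 2.02 g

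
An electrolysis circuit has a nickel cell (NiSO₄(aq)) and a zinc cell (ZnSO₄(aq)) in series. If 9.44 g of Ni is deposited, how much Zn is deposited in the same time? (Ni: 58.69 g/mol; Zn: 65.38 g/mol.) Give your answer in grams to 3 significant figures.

n(Ni) = 9.44 / 58.69 = 0.1608 mol
Ni²⁺ + 2e⁻ → Ni, so n(e⁻) = 2 × 0.1608 = 0.3216 mol
Since the cells are in series, n(e⁻) in the Zn cell is also 0.3216 mol.
Zn²⁺ + 2e⁻ → Zn, so n(Zn) = 0.3216 / 2 = 0.1608 mol
m(Zn) = 0.1608 × 65.38 = 10.5 g

10.5 g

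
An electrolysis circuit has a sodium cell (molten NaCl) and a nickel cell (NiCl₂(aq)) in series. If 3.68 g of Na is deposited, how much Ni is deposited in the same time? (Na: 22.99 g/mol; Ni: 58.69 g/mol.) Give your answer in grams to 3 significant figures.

4.70 g

n(Na) = 3.68 / 22.99 = 0.1601 mol
Na⁺ + e⁻ → Na, so n(e⁻) = 0.1601 mol
Same current for the same time ⇒ same n(e⁻) = 0.1601 mol in both cells.
Ni²⁺ + 2e⁻ → Ni, so n(Ni) = 0.1601 / 2 = 0.08005 mol
m(Ni) = 0.08005 × 58.69 = 4.70 g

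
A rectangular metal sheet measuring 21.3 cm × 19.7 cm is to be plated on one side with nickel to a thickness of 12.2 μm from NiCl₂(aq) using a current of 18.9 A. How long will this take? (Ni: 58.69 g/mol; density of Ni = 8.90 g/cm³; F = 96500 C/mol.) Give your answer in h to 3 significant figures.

0.220 h

Plated area = 21.3 × 19.7 = 419.6 cm²
Volume = 419.6 × 12.2×10⁻⁴ cm = 0.5119 cm³
m(Ni) = 0.5119 × 8.90 = 4.556 g
n(Ni) = 4.556 / 58.69 = 0.07763 mol; n(e⁻) = 2 × 0.07763 = 0.1553 mol
Q = 0.1553 × 96500 = 14990 C
t = 14990 / 18.9 = 793.1 s = 0.220 h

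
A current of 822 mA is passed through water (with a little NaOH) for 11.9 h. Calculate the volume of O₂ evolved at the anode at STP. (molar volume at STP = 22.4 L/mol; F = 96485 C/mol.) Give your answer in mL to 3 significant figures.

2040 mL

Charge passed = 0.822 × 42840 = 35210 C
Moles of electrons = 35210 / 96485 = 0.3649 mol
2H₂O → O₂ + 4H⁺ + 4e⁻, so n(O₂) = 0.3649 / 4 = 0.09123 mol
V = 0.09123 × 22.4 = 2.044 L
= 2040 mL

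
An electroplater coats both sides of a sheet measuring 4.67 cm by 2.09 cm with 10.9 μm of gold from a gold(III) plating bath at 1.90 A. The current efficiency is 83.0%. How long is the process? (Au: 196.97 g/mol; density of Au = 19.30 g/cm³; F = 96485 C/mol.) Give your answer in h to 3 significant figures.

0.106 h

Plated area = 2 × 4.67 × 2.09 = 19.52 cm²
Volume = 19.52 × 10.9×10⁻⁴ cm = 0.02128 cm³
m(Au) = 0.02128 × 19.30 = 0.4107 g
n(Au) = 0.4107 / 196.97 = 0.002085 mol; n(e⁻) = 3 × 0.002085 = 0.006255 mol
Q = 0.006255 × 96485 / 0.830 = 727.1 C
t = 727.1 / 1.90 = 382.7 s = 0.106 h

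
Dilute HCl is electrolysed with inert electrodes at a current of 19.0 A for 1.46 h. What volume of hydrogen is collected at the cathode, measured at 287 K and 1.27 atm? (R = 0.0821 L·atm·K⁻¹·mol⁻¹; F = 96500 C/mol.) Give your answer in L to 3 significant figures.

9.60 L

Q = 19.0 A × 5256 s = 99860 C
Moles of electrons = 99860 / 96500 = 1.035 mol
2H⁺ + 2e⁻ → H₂, so n(H₂) = 1.035 / 2 = 0.5175 mol
V = nRT/P = 0.5175 × 0.0821 × 287 / 1.27 = 9.601 L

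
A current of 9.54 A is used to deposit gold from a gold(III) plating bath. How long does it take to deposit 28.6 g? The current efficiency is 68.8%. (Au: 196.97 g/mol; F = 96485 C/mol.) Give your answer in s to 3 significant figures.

6400 s

n(Au) = 28.6 / 196.97 = 0.1452 mol
Au³⁺ + 3e⁻ → Au, so n(e⁻) = 3 × 0.1452 = 0.4356 mol
Q = 0.4356 × 96485 / 0.688 = 61090 C
t = Q / I = 61090 / 9.54 = 6404 s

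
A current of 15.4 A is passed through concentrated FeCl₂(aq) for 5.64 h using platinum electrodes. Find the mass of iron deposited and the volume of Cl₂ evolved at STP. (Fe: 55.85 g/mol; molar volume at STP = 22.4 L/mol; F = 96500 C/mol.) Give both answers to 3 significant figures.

Q = 15.4 × 20304 = 3.127×10^5 C; n(e⁻) = 3.127×10^5 / 96500 = 3.240 mol
Cathode: Fe²⁺ + 2e⁻ → Fe → n(Fe) = 3.240/2 = 1.620 mol → 90.5 g
Anode: 2Cl⁻ → Cl₂ + 2e⁻ → n(Cl₂) = 3.240/2 = 1.620 mol → 36.3 L

90.5 g Fe; 36.3 L Cl₂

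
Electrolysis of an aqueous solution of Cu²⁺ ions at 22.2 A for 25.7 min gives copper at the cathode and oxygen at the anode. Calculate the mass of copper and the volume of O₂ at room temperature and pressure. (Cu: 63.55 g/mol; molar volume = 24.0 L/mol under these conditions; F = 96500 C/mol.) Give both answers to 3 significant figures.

11.3 g Cu; 2.13 L O₂

Q = 22.2 × 1542 = 34230 C; n(e⁻) = 34230 / 96500 = 0.3547 mol
Cathode: Cu²⁺ + 2e⁻ → Cu → n(Cu) = 0.3547/2 = 0.1774 mol → 11.3 g
Anode: 2H₂O → O₂ + 4H⁺ + 4e⁻ → n(O₂) = 0.3547/4 = 0.08868 mol → 2.13 L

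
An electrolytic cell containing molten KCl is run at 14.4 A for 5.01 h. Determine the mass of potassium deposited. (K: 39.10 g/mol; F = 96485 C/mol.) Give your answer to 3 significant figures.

Q = 14.4 A × 18036 s = 2.597×10^5 C
n(e⁻) = Q/F = 2.597×10^5/96485 = 2.692 mol
K⁺ + e⁻ → K, so n(K) = 2.692 mol
m = 2.692 × 39.10 = 105 g

105 g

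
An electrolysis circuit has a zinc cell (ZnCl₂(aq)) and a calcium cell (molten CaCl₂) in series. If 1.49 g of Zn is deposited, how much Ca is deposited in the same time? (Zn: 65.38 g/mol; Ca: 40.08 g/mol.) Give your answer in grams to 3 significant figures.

n(Zn) = 1.49 / 65.38 = 0.02279 mol
Zn²⁺ + 2e⁻ → Zn, so n(e⁻) = 2 × 0.02279 = 0.04558 mol
Since the cells are in series, n(e⁻) in the Ca cell is also 0.04558 mol.
Ca²⁺ + 2e⁻ → Ca, so n(Ca) = 0.04558 / 2 = 0.02279 mol
m(Ca) = 0.02279 × 40.08 = 0.913 g

0.913 g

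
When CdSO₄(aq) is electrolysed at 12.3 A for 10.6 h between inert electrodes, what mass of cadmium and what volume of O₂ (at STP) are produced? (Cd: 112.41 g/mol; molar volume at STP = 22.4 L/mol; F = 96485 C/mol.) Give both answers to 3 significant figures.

Q = 12.3 × 38160 = 4.694×10^5 C; n(e⁻) = 4.694×10^5 / 96485 = 4.865 mol
Cathode: Cd²⁺ + 2e⁻ → Cd → n(Cd) = 4.865/2 = 2.433 mol → 273 g
Anode: 2H₂O → O₂ + 4H⁺ + 4e⁻ → n(O₂) = 4.865/4 = 1.216 mol → 27.2 L

273 g Cd; 27.2 L O₂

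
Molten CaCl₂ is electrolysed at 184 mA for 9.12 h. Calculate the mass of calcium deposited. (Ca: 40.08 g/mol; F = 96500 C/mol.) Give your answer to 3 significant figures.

Q = 0.184 A × 32832 s = 6041 C
n(e⁻) = Q/F = 6041/96500 = 0.06260 mol
Ca²⁺ + 2e⁻ → Ca, so n(Ca) = 0.06260 / 2 = 0.03130 mol
m = 0.03130 × 40.08 = 1.25 g

1.25 g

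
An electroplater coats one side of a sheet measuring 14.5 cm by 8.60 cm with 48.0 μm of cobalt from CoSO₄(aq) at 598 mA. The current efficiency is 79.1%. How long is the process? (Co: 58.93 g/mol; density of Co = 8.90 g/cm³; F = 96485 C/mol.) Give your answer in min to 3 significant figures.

Plated area = 14.5 × 8.60 = 124.7 cm²
Volume = 124.7 × 48.0×10⁻⁴ cm = 0.5986 cm³
m(Co) = 0.5986 × 8.90 = 5.328 g
n(Co) = 5.328 / 58.93 = 0.09041 mol; n(e⁻) = 2 × 0.09041 = 0.1808 mol
Q = 0.1808 × 96485 / 0.791 = 22050 C
t = 22050 / 0.598 = 36870 s = 615 min

615 min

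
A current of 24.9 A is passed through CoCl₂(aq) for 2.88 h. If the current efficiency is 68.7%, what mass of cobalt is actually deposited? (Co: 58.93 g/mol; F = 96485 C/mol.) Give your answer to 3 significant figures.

Q = 24.9 × 10368 = 2.582×10^5 C
n(e⁻) = 2.582×10^5 / 96485 = 2.676 mol
Co²⁺ + 2e⁻ → Co, so theoretical m(Co) = 1.338 × 58.93 = 78.85 g
Actual mass = 68.7% × 78.85 = 54.2 g

54.2 g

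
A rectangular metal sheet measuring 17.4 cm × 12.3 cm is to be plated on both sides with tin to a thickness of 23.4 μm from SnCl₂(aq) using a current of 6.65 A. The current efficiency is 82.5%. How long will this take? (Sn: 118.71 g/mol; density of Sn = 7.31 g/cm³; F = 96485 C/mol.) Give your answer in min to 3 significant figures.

36.2 min

Plated area = 2 × 17.4 × 12.3 = 428.0 cm²
Volume = 428.0 × 23.4×10⁻⁴ cm = 1.002 cm³
m(Sn) = 1.002 × 7.31 = 7.325 g
n(Sn) = 7.325 / 118.71 = 0.06170 mol; n(e⁻) = 2 × 0.06170 = 0.1234 mol
Q = 0.1234 × 96485 / 0.825 = 14430 C
t = 14430 / 6.65 = 2170 s = 36.2 min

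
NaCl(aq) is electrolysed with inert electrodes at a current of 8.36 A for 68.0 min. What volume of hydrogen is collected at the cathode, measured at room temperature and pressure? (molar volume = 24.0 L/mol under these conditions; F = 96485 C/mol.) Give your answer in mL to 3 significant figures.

4240 mL

Charge passed = 8.36 × 4080 = 34110 C
n(e⁻) = Q/F = 34110/96485 = 0.3535 mol
2H⁺ + 2e⁻ → H₂, so n(H₂) = 0.3535 / 2 = 0.1768 mol
V = 0.1768 × 24.0 = 4.243 L
= 4240 mL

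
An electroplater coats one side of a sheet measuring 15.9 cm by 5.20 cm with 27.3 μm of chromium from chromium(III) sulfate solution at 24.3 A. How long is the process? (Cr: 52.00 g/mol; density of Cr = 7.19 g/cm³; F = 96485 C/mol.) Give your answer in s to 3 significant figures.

372 s

Plated area = 15.9 × 5.20 = 82.68 cm²
Volume = 82.68 × 27.3×10⁻⁴ cm = 0.2257 cm³
m(Cr) = 0.2257 × 7.19 = 1.623 g
n(Cr) = 1.623 / 52.00 = 0.03121 mol; n(e⁻) = 3 × 0.03121 = 0.09363 mol
Q = 0.09363 × 96485 = 9034 C
t = 9034 / 24.3 = 371.8 s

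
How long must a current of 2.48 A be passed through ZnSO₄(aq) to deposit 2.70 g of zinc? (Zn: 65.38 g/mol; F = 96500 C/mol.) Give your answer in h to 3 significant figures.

n(Zn) = 2.70 / 65.38 = 0.04130 mol
Zn²⁺ + 2e⁻ → Zn, so n(e⁻) = 2 × 0.04130 = 0.08260 mol
Q = 0.08260 × 96500 = 7971 C
t = Q / I = 7971 / 2.48 = 3214 s = 0.893 h

0.893 h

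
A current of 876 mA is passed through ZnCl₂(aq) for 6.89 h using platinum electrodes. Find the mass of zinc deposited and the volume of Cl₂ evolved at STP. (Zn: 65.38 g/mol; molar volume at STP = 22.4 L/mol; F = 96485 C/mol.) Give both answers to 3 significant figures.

Q = 0.876 × 24804 = 21730 C; n(e⁻) = 21730 / 96485 = 0.2252 mol
Cathode: Zn²⁺ + 2e⁻ → Zn → n(Zn) = 0.2252/2 = 0.1126 mol → 7.36 g
Anode: 2Cl⁻ → Cl₂ + 2e⁻ → n(Cl₂) = 0.2252/2 = 0.1126 mol → 2.52 L

7.36 g Zn; 2.52 L Cl₂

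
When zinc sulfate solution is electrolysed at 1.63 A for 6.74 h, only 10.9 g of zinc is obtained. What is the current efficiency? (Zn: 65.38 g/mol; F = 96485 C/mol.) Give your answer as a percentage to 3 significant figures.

Q = 1.63 × 24264 = 39550 C
n(e⁻) = 39550 / 96485 = 0.4099 mol
Zn²⁺ + 2e⁻ → Zn, so theoretical n(Zn) = 0.2050 mol → 13.40 g
Efficiency = 10.9 / 13.40 = 0.8134 = 81.3%

81.3%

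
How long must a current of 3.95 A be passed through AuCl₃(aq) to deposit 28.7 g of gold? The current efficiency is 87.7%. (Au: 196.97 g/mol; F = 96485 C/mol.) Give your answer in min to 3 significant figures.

n(Au) = 28.7 / 196.97 = 0.1457 mol
Au³⁺ + 3e⁻ → Au, so n(e⁻) = 3 × 0.1457 = 0.4371 mol
Q = 0.4371 × 96485 / 0.877 = 48090 C
t = Q / I = 48090 / 3.95 = 12170 s = 203 min

203 min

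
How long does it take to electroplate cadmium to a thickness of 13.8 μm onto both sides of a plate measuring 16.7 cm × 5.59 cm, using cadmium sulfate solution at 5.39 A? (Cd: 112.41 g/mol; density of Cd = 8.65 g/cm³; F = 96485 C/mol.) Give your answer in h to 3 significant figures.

0.197 h

Plated area = 2 × 16.7 × 5.59 = 186.7 cm²
Volume = 186.7 × 13.8×10⁻⁴ cm = 0.2576 cm³
m(Cd) = 0.2576 × 8.65 = 2.228 g
n(Cd) = 2.228 / 112.41 = 0.01982 mol; n(e⁻) = 2 × 0.01982 = 0.03964 mol
Q = 0.03964 × 96485 = 3825 C
t = 3825 / 5.39 = 709.6 s = 0.197 h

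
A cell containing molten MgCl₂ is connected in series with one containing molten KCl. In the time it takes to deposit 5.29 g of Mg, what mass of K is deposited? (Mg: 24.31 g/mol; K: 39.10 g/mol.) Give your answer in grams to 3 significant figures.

17.0 g

n(Mg) = 5.29 / 24.31 = 0.2176 mol
Mg²⁺ + 2e⁻ → Mg, so n(e⁻) = 2 × 0.2176 = 0.4352 mol
The cells are in series, so the same charge (and hence the same n(e⁻) = 0.4352 mol) passes through both.
K⁺ + e⁻ → K, so n(K) = 0.4352 mol
m(K) = 0.4352 × 39.10 = 17.0 g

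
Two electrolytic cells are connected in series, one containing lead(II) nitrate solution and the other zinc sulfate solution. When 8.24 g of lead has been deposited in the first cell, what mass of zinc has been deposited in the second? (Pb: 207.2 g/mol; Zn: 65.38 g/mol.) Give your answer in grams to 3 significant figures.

2.60 g

n(Pb) = 8.24 / 207.2 = 0.03977 mol
Pb²⁺ + 2e⁻ → Pb, so n(e⁻) = 2 × 0.03977 = 0.07954 mol
Since the cells are in series, n(e⁻) in the Zn cell is also 0.07954 mol.
Zn²⁺ + 2e⁻ → Zn, so n(Zn) = 0.07954 / 2 = 0.03977 mol
m(Zn) = 0.03977 × 65.38 = 2.60 g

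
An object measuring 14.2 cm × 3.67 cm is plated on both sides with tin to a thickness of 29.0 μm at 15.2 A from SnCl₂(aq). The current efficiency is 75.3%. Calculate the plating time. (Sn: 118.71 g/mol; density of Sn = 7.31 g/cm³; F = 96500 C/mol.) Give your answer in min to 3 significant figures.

5.23 min

Plated area = 2 × 14.2 × 3.67 = 104.2 cm²
Volume = 104.2 × 29.0×10⁻⁴ cm = 0.3022 cm³
m(Sn) = 0.3022 × 7.31 = 2.209 g
n(Sn) = 2.209 / 118.71 = 0.01861 mol; n(e⁻) = 2 × 0.01861 = 0.03722 mol
Q = 0.03722 × 96500 / 0.753 = 4770 C
t = 4770 / 15.2 = 313.8 s = 5.23 min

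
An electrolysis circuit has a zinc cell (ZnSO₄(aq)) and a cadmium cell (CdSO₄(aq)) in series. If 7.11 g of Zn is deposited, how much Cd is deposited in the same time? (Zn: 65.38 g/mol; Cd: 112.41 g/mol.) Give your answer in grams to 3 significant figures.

n(Zn) = 7.11 / 65.38 = 0.1087 mol
Zn²⁺ + 2e⁻ → Zn, so n(e⁻) = 2 × 0.1087 = 0.2174 mol
In series, the same 0.2174 mol of electrons flows through the second cell.
Cd²⁺ + 2e⁻ → Cd, so n(Cd) = 0.2174 / 2 = 0.1087 mol
m(Cd) = 0.1087 × 112.41 = 12.2 g

12.2 g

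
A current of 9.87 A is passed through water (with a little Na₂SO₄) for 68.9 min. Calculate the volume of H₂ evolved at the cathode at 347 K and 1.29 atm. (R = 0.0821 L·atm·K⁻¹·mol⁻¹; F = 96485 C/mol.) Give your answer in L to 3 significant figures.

Charge passed = 9.87 × 4134 = 40800 C
Moles of electrons = 40800 / 96485 = 0.4229 mol
2H⁺ + 2e⁻ → H₂, so n(H₂) = 0.4229 / 2 = 0.2115 mol
V = nRT/P = 0.2115 × 0.0821 × 347 / 1.29 = 4.671 L

4.67 L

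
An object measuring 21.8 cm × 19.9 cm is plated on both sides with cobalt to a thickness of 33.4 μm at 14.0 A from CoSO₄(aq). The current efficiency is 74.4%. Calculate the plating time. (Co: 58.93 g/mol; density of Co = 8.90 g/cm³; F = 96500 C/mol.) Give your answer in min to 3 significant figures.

Plated area = 2 × 21.8 × 19.9 = 867.6 cm²
Volume = 867.6 × 33.4×10⁻⁴ cm = 2.898 cm³
m(Co) = 2.898 × 8.90 = 25.79 g
n(Co) = 25.79 / 58.93 = 0.4376 mol; n(e⁻) = 2 × 0.4376 = 0.8752 mol
Q = 0.8752 × 96500 / 0.744 = 1.135×10^5 C
t = 1.135×10^5 / 14.0 = 8107 s = 135 min

135 min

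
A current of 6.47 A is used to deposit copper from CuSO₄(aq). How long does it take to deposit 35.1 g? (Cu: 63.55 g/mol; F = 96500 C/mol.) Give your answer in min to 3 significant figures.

275 min

n(Cu) = 35.1 / 63.55 = 0.5523 mol
Cu²⁺ + 2e⁻ → Cu, so n(e⁻) = 2 × 0.5523 = 1.105 mol
Q = 1.105 × 96500 = 1.066×10^5 C
t = Q / I = 1.066×10^5 / 6.47 = 16480 s = 275 min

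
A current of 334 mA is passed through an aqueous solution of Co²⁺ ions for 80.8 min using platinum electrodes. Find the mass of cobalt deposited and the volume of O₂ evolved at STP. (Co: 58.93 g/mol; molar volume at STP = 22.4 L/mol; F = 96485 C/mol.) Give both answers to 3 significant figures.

0.494 g Co; 0.0940 L O₂

Q = 0.334 × 4848 = 1619 C; n(e⁻) = 1619 / 96485 = 0.01678 mol
Cathode: Co²⁺ + 2e⁻ → Co → n(Co) = 0.01678/2 = 0.008390 mol → 0.494 g
Anode: 2H₂O → O₂ + 4H⁺ + 4e⁻ → n(O₂) = 0.01678/4 = 0.004195 mol → 0.0940 L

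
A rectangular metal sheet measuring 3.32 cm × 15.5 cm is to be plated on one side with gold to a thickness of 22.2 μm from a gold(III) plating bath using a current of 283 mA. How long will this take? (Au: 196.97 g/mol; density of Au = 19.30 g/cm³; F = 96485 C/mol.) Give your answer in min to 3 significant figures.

191 min

Plated area = 3.32 × 15.5 = 51.46 cm²
Volume = 51.46 × 22.2×10⁻⁴ cm = 0.1142 cm³
m(Au) = 0.1142 × 19.30 = 2.204 g
n(Au) = 2.204 / 196.97 = 0.01119 mol; n(e⁻) = 3 × 0.01119 = 0.03357 mol
Q = 0.03357 × 96485 = 3239 C
t = 3239 / 0.283 = 11450 s = 191 min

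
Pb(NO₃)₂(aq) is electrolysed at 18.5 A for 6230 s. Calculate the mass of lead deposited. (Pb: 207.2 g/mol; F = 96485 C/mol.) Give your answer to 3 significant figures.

Charge passed = 18.5 × 6230 = 1.153×10^5 C
Moles of electrons = 1.153×10^5 / 96485 = 1.195 mol
Pb²⁺ + 2e⁻ → Pb, so n(Pb) = 1.195 / 2 = 0.5975 mol
m = 0.5975 × 207.2 = 124 g

124 g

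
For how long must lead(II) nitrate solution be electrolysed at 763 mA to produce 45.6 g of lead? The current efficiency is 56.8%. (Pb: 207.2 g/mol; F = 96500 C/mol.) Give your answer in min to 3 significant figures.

n(Pb) = 45.6 / 207.2 = 0.2201 mol
Pb²⁺ + 2e⁻ → Pb, so n(e⁻) = 2 × 0.2201 = 0.4402 mol
Q = 0.4402 × 96500 / 0.568 = 74790 C
t = Q / I = 74790 / 0.763 = 98020 s = 1630 min

1630 min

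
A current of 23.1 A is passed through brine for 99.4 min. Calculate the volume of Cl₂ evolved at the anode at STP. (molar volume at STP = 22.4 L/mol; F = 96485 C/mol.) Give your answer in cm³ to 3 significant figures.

Charge passed = 23.1 × 5964 = 1.378×10^5 C
n(e⁻) = 1.378×10^5 / 96485 = 1.428 mol
2Cl⁻ → Cl₂ + 2e⁻, so n(Cl₂) = 1.428 / 2 = 0.7140 mol
V = 0.7140 × 22.4 = 15.99 L
= 16000 cm³

16000 cm³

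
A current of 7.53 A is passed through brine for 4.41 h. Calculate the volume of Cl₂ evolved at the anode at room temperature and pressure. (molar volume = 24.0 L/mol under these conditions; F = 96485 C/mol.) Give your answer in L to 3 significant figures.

Charge passed = 7.53 × 15876 = 1.195×10^5 C
Moles of electrons = 1.195×10^5 / 96485 = 1.239 mol
2Cl⁻ → Cl₂ + 2e⁻, so n(Cl₂) = 1.239 / 2 = 0.6195 mol
V = 0.6195 × 24.0 = 14.87 L

14.9 L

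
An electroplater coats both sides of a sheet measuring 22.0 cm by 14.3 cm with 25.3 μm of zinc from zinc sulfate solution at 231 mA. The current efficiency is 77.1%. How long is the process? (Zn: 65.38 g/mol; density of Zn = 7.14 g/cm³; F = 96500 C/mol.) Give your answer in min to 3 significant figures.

Plated area = 2 × 22.0 × 14.3 = 629.2 cm²
Volume = 629.2 × 25.3×10⁻⁴ cm = 1.592 cm³
m(Zn) = 1.592 × 7.14 = 11.37 g
n(Zn) = 11.37 / 65.38 = 0.1739 mol; n(e⁻) = 2 × 0.1739 = 0.3478 mol
Q = 0.3478 × 96500 / 0.771 = 43530 C
t = 43530 / 0.231 = 1.884×10^5 s = 3140 min

3140 min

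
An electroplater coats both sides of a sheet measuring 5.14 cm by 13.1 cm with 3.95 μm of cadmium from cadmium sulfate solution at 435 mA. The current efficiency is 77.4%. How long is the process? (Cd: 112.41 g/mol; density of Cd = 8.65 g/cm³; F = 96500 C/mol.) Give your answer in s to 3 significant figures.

2350 s

Plated area = 2 × 5.14 × 13.1 = 134.7 cm²
Volume = 134.7 × 3.95×10⁻⁴ cm = 0.05321 cm³
m(Cd) = 0.05321 × 8.65 = 0.4603 g
n(Cd) = 0.4603 / 112.41 = 0.004095 mol; n(e⁻) = 2 × 0.004095 = 0.008190 mol
Q = 0.008190 × 96500 / 0.774 = 1021 C
t = 1021 / 0.435 = 2347 s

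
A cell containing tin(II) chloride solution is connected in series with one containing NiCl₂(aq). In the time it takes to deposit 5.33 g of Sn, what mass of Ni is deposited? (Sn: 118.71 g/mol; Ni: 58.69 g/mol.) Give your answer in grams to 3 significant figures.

n(Sn) = 5.33 / 118.71 = 0.04490 mol
Sn²⁺ + 2e⁻ → Sn, so n(e⁻) = 2 × 0.04490 = 0.08980 mol
In series, the same 0.08980 mol of electrons flows through the second cell.
Ni²⁺ + 2e⁻ → Ni, so n(Ni) = 0.08980 / 2 = 0.04490 mol
m(Ni) = 0.04490 × 58.69 = 2.64 g

2.64 g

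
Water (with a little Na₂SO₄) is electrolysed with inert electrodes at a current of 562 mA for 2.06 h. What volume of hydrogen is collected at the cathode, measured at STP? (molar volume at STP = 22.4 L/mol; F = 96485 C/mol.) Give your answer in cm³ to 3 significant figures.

484 cm³

Q = It = 0.562 × 7416 = 4168 C
n(e⁻) = 4168 / 96485 = 0.04320 mol
2H⁺ + 2e⁻ → H₂, so n(H₂) = 0.04320 / 2 = 0.02160 mol
V = 0.02160 × 22.4 = 0.4838 L
= 484 cm³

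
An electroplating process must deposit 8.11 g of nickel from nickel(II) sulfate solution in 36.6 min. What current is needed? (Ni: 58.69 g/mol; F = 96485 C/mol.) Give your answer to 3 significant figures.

n(Ni) = 8.11 / 58.69 = 0.1382 mol
Ni²⁺ + 2e⁻ → Ni, so n(e⁻) = 2 × 0.1382 = 0.2764 mol
Q = 0.2764 × 96485 = 26670 C
I = Q / t = 26670 / 2196 s = 12.1 A

12.1 A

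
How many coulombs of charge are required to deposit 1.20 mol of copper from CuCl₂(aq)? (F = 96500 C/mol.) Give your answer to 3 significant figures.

2.32×10^5 C

Cu²⁺ + 2e⁻ → Cu, so n(e⁻) = 2 × 1.20 = 2.400 mol
Q = 2.400 × 96500 = 2.316×10^5 C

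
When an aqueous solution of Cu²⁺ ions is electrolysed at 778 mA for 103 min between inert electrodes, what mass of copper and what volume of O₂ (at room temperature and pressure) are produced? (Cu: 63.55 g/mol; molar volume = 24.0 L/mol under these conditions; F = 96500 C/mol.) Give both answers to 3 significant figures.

Q = 0.778 × 6180 = 4808 C; n(e⁻) = 4808 / 96500 = 0.04982 mol
Cathode: Cu²⁺ + 2e⁻ → Cu → n(Cu) = 0.04982/2 = 0.02491 mol → 1.58 g
Anode: 2H₂O → O₂ + 4H⁺ + 4e⁻ → n(O₂) = 0.04982/4 = 0.01246 mol → 0.299 L

1.58 g Cu; 0.299 L O₂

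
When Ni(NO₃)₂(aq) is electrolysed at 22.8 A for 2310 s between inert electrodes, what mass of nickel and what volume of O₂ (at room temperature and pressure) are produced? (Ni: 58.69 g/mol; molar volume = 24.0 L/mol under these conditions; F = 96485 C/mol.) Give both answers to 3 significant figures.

16.0 g Ni; 3.28 L O₂

Q = 22.8 × 2310 = 52670 C; n(e⁻) = 52670 / 96485 = 0.5459 mol
Cathode: Ni²⁺ + 2e⁻ → Ni → n(Ni) = 0.5459/2 = 0.2730 mol → 16.0 g
Anode: 2H₂O → O₂ + 4H⁺ + 4e⁻ → n(O₂) = 0.5459/4 = 0.1365 mol → 3.28 L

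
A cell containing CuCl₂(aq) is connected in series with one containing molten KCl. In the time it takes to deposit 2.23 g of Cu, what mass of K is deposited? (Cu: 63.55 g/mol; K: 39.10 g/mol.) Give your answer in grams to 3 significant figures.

n(Cu) = 2.23 / 63.55 = 0.03509 mol
Cu²⁺ + 2e⁻ → Cu, so n(e⁻) = 2 × 0.03509 = 0.07018 mol
Same current for the same time ⇒ same n(e⁻) = 0.07018 mol in both cells.
K⁺ + e⁻ → K, so n(K) = 0.07018 mol
m(K) = 0.07018 × 39.10 = 2.74 g

2.74 g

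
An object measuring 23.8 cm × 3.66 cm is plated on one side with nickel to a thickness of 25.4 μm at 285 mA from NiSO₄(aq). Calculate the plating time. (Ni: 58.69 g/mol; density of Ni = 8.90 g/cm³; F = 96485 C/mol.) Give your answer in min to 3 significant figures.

379 min

Plated area = 23.8 × 3.66 = 87.11 cm²
Volume = 87.11 × 25.4×10⁻⁴ cm = 0.2213 cm³
m(Ni) = 0.2213 × 8.90 = 1.970 g
n(Ni) = 1.970 / 58.69 = 0.03357 mol; n(e⁻) = 2 × 0.03357 = 0.06714 mol
Q = 0.06714 × 96485 = 6478 C
t = 6478 / 0.285 = 22730 s = 379 min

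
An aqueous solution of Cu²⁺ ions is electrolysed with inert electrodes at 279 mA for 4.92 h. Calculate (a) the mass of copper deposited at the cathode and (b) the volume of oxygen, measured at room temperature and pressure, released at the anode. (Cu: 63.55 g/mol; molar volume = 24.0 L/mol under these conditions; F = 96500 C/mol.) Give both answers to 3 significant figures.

1.63 g Cu; 0.307 L O₂

Q = 0.279 × 17712 = 4942 C; n(e⁻) = 4942 / 96500 = 0.05121 mol
Cathode: Cu²⁺ + 2e⁻ → Cu → n(Cu) = 0.05121/2 = 0.02561 mol → 1.63 g
Anode: 2H₂O → O₂ + 4H⁺ + 4e⁻ → n(O₂) = 0.05121/4 = 0.01280 mol → 0.307 L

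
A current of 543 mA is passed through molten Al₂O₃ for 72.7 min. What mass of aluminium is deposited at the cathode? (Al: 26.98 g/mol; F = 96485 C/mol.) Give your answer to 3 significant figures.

Q = 0.543 A × 4362 s = 2369 C
n(e⁻) = Q/F = 2369/96485 = 0.02455 mol
Al³⁺ + 3e⁻ → Al, so n(Al) = 0.02455 / 3 = 0.008183 mol
m = 0.008183 × 26.98 = 0.221 g

0.221 g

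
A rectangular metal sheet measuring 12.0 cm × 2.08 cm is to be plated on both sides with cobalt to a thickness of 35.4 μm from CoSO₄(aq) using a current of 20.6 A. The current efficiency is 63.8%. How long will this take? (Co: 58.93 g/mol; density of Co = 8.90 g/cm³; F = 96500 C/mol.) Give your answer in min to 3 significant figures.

6.53 min

Plated area = 2 × 12.0 × 2.08 = 49.92 cm²
Volume = 49.92 × 35.4×10⁻⁴ cm = 0.1767 cm³
m(Co) = 0.1767 × 8.90 = 1.573 g
n(Co) = 1.573 / 58.93 = 0.02669 mol; n(e⁻) = 2 × 0.02669 = 0.05338 mol
Q = 0.05338 × 96500 / 0.638 = 8074 C
t = 8074 / 20.6 = 391.9 s = 6.53 min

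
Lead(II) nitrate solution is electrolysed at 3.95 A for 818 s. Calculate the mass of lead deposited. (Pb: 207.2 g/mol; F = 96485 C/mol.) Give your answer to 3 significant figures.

Q = It = 3.95 × 818 = 3231 C
Moles of electrons = 3231 / 96485 = 0.03349 mol
Pb²⁺ + 2e⁻ → Pb, so n(Pb) = 0.03349 / 2 = 0.01675 mol
m = 0.01675 × 207.2 = 3.47 g

3.47 g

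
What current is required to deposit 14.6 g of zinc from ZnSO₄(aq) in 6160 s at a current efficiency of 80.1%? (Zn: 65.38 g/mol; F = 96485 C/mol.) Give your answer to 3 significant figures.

n(Zn) = 14.6 / 65.38 = 0.2233 mol
Zn²⁺ + 2e⁻ → Zn, so n(e⁻) = 2 × 0.2233 = 0.4466 mol
Q = 0.4466 × 96485 / 0.801 = 53800 C
I = Q / t = 53800 / 6160 s = 8.73 A

8.73 A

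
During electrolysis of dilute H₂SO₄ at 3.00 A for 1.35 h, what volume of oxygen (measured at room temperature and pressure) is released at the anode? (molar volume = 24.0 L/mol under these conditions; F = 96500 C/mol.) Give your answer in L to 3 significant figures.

Q = It = 3.00 × 4860 = 14580 C
n(e⁻) = 14580 / 96500 = 0.1511 mol
2H₂O → O₂ + 4H⁺ + 4e⁻, so n(O₂) = 0.1511 / 4 = 0.03778 mol
V = 0.03778 × 24.0 = 0.9067 L

0.907 L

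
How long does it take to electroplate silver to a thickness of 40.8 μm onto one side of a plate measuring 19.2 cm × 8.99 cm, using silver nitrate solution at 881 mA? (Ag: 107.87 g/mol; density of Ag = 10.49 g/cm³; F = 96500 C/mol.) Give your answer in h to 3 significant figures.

2.08 h

Plated area = 19.2 × 8.99 = 172.6 cm²
Volume = 172.6 × 40.8×10⁻⁴ cm = 0.7042 cm³
m(Ag) = 0.7042 × 10.49 = 7.387 g
n(Ag) = 7.387 / 107.87 = 0.06848 mol; n(e⁻) = 0.06848 mol
Q = 0.06848 × 96500 = 6608 C
t = 6608 / 0.881 = 7501 s = 2.08 h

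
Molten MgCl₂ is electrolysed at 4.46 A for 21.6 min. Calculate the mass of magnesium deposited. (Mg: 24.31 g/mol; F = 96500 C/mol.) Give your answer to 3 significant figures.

Charge passed = 4.46 × 1296 = 5780 C
n(e⁻) = 5780 / 96500 = 0.05990 mol
Mg²⁺ + 2e⁻ → Mg, so n(Mg) = 0.05990 / 2 = 0.02995 mol
m = 0.02995 × 24.31 = 0.728 g

0.728 g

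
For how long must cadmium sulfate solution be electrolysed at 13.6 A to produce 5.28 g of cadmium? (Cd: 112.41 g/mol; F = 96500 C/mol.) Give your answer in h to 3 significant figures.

0.185 h

n(Cd) = 5.28 / 112.41 = 0.04697 mol
Cd²⁺ + 2e⁻ → Cd, so n(e⁻) = 2 × 0.04697 = 0.09394 mol
Q = 0.09394 × 96500 = 9065 C
t = Q / I = 9065 / 13.6 = 666.5 s = 0.185 h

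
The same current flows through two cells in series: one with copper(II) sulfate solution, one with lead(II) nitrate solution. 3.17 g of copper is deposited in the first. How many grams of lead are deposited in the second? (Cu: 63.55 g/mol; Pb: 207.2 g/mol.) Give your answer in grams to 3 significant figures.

10.3 g

n(Cu) = 3.17 / 63.55 = 0.04988 mol
Cu²⁺ + 2e⁻ → Cu, so n(e⁻) = 2 × 0.04988 = 0.09976 mol
The cells are in series, so the same charge (and hence the same n(e⁻) = 0.09976 mol) passes through both.
Pb²⁺ + 2e⁻ → Pb, so n(Pb) = 0.09976 / 2 = 0.04988 mol
m(Pb) = 0.04988 × 207.2 = 10.3 g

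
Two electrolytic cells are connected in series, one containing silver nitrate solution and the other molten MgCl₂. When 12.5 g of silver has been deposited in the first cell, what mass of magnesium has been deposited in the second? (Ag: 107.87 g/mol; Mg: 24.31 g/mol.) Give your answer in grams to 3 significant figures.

n(Ag) = 12.5 / 107.87 = 0.1159 mol
Ag⁺ + e⁻ → Ag, so n(e⁻) = 0.1159 mol
Since the cells are in series, n(e⁻) in the Mg cell is also 0.1159 mol.
Mg²⁺ + 2e⁻ → Mg, so n(Mg) = 0.1159 / 2 = 0.05795 mol
m(Mg) = 0.05795 × 24.31 = 1.41 g

1.41 g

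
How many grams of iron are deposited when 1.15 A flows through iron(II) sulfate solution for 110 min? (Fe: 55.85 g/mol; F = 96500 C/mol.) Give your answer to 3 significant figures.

Q = 1.15 A × 6600 s = 7590 C
Moles of electrons = 7590 / 96500 = 0.07865 mol
Fe²⁺ + 2e⁻ → Fe, so n(Fe) = 0.07865 / 2 = 0.03933 mol
m = 0.03933 × 55.85 = 2.20 g

2.20 g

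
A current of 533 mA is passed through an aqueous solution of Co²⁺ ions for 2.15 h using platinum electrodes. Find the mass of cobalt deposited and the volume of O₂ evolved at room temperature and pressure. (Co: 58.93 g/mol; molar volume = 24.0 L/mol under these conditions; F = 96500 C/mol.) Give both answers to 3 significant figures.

Q = 0.533 × 7740 = 4125 C; n(e⁻) = 4125 / 96500 = 0.04275 mol
Cathode: Co²⁺ + 2e⁻ → Co → n(Co) = 0.04275/2 = 0.02138 mol → 1.26 g
Anode: 2H₂O → O₂ + 4H⁺ + 4e⁻ → n(O₂) = 0.04275/4 = 0.01069 mol → 0.257 L

1.26 g Co; 0.257 L O₂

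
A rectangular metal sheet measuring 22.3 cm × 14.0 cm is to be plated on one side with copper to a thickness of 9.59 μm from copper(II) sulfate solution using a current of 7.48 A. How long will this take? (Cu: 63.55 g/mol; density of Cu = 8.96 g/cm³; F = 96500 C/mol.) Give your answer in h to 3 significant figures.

Plated area = 22.3 × 14.0 = 312.2 cm²
Volume = 312.2 × 9.59×10⁻⁴ cm = 0.2994 cm³
m(Cu) = 0.2994 × 8.96 = 2.683 g
n(Cu) = 2.683 / 63.55 = 0.04222 mol; n(e⁻) = 2 × 0.04222 = 0.08444 mol
Q = 0.08444 × 96500 = 8148 C
t = 8148 / 7.48 = 1089 s = 0.303 h

0.303 h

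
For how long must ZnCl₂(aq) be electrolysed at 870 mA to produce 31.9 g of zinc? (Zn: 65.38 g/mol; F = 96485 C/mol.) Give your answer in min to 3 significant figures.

1800 min

n(Zn) = 31.9 / 65.38 = 0.4879 mol
Zn²⁺ + 2e⁻ → Zn, so n(e⁻) = 2 × 0.4879 = 0.9758 mol
Q = 0.9758 × 96485 = 94150 C
t = Q / I = 94150 / 0.870 = 1.082×10^5 s = 1800 min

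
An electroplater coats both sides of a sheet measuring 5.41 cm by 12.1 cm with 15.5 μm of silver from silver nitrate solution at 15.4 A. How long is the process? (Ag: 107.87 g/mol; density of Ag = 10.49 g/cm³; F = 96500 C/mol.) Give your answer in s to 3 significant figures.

Plated area = 2 × 5.41 × 12.1 = 130.9 cm²
Volume = 130.9 × 15.5×10⁻⁴ cm = 0.2029 cm³
m(Ag) = 0.2029 × 10.49 = 2.128 g
n(Ag) = 2.128 / 107.87 = 0.01973 mol; n(e⁻) = 0.01973 mol
Q = 0.01973 × 96500 = 1904 C
t = 1904 / 15.4 = 123.6 s

124 s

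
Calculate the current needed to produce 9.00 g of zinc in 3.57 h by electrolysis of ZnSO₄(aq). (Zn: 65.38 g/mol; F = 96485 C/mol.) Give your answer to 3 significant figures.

n(Zn) = 9.00 / 65.38 = 0.1377 mol
Zn²⁺ + 2e⁻ → Zn, so n(e⁻) = 2 × 0.1377 = 0.2754 mol
Q = 0.2754 × 96485 = 26570 C
I = Q / t = 26570 / 12852 s = 2.07 A

2.07 A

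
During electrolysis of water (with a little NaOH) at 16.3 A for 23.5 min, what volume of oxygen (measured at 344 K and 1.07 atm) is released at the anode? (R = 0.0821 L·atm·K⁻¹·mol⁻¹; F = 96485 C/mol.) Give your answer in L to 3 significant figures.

Charge passed = 16.3 × 1410 = 22980 C
n(e⁻) = Q/F = 22980/96485 = 0.2382 mol
2H₂O → O₂ + 4H⁺ + 4e⁻, so n(O₂) = 0.2382 / 4 = 0.05955 mol
V = nRT/P = 0.05955 × 0.0821 × 344 / 1.07 = 1.572 L

1.57 L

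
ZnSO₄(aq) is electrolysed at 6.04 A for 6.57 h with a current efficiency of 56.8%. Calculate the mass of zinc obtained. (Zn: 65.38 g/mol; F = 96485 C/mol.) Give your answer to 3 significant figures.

Q = 6.04 × 23652 = 1.429×10^5 C
n(e⁻) = 1.429×10^5 / 96485 = 1.481 mol
Zn²⁺ + 2e⁻ → Zn, so theoretical m(Zn) = 0.7405 × 65.38 = 48.41 g
Actual mass = 56.8% × 48.41 = 27.5 g

27.5 g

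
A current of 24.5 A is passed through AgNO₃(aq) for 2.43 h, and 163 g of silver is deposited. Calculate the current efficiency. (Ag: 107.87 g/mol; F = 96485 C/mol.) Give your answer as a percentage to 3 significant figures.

Q = 24.5 × 8748 = 2.143×10^5 C
n(e⁻) = 2.143×10^5 / 96485 = 2.221 mol
Ag⁺ + e⁻ → Ag, so theoretical n(Ag) = 2.221 mol → 239.6 g
Efficiency = 163 / 239.6 = 0.6803 = 68.0%

68.0%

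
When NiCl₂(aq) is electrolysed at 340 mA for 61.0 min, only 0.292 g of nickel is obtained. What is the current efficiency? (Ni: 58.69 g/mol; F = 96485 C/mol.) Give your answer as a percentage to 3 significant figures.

Q = 0.340 × 3660 = 1244 C
n(e⁻) = 1244 / 96485 = 0.01289 mol
Ni²⁺ + 2e⁻ → Ni, so theoretical n(Ni) = 0.006445 mol → 0.3783 g
Efficiency = 0.292 / 0.3783 = 0.7719 = 77.2%

77.2%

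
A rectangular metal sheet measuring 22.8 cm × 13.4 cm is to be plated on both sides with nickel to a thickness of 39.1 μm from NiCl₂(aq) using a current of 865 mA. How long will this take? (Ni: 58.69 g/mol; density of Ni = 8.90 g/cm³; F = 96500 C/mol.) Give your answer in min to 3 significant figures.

Plated area = 2 × 22.8 × 13.4 = 611.0 cm²
Volume = 611.0 × 39.1×10⁻⁴ cm = 2.389 cm³
m(Ni) = 2.389 × 8.90 = 21.26 g
n(Ni) = 21.26 / 58.69 = 0.3622 mol; n(e⁻) = 2 × 0.3622 = 0.7244 mol
Q = 0.7244 × 96500 = 69900 C
t = 69900 / 0.865 = 80810 s = 1350 min

1350 min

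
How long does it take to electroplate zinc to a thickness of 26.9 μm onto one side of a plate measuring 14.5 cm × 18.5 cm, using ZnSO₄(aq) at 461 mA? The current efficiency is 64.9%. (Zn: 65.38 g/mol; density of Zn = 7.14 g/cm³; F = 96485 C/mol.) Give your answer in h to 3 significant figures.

14.1 h

Plated area = 14.5 × 18.5 = 268.3 cm²
Volume = 268.3 × 26.9×10⁻⁴ cm = 0.7217 cm³
m(Zn) = 0.7217 × 7.14 = 5.153 g
n(Zn) = 5.153 / 65.38 = 0.07882 mol; n(e⁻) = 2 × 0.07882 = 0.1576 mol
Q = 0.1576 × 96485 / 0.649 = 23430 C
t = 23430 / 0.461 = 50820 s = 14.1 h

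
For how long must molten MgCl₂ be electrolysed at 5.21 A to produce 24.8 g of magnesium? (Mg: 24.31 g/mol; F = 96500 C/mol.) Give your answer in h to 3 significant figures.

10.5 h

n(Mg) = 24.8 / 24.31 = 1.020 mol
Mg²⁺ + 2e⁻ → Mg, so n(e⁻) = 2 × 1.020 = 2.040 mol
Q = 2.040 × 96500 = 1.969×10^5 C
t = Q / I = 1.969×10^5 / 5.21 = 37790 s = 10.5 h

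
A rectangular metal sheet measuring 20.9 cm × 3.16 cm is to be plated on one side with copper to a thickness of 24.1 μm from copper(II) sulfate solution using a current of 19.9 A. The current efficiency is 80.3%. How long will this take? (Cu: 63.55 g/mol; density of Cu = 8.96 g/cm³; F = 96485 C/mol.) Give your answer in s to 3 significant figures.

271 s

Plated area = 20.9 × 3.16 = 66.04 cm²
Volume = 66.04 × 24.1×10⁻⁴ cm = 0.1592 cm³
m(Cu) = 0.1592 × 8.96 = 1.426 g
n(Cu) = 1.426 / 63.55 = 0.02244 mol; n(e⁻) = 2 × 0.02244 = 0.04488 mol
Q = 0.04488 × 96485 / 0.803 = 5393 C
t = 5393 / 19.9 = 271.0 s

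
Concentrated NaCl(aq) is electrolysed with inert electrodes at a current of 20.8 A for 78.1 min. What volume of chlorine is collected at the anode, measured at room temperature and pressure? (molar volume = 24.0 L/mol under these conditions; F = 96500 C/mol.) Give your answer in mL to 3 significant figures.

Q = 20.8 A × 4686 s = 97470 C
n(e⁻) = Q/F = 97470/96500 = 1.010 mol
2Cl⁻ → Cl₂ + 2e⁻, so n(Cl₂) = 1.010 / 2 = 0.5050 mol
V = 0.5050 × 24.0 = 12.12 L
= 12100 mL

12100 mL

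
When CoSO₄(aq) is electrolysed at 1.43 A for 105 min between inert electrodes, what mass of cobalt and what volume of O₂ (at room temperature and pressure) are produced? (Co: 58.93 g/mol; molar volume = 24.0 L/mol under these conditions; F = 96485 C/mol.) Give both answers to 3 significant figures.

2.75 g Co; 0.560 L O₂

Q = 1.43 × 6300 = 9009 C; n(e⁻) = 9009 / 96485 = 0.09337 mol
Cathode: Co²⁺ + 2e⁻ → Co → n(Co) = 0.09337/2 = 0.04669 mol → 2.75 g
Anode: 2H₂O → O₂ + 4H⁺ + 4e⁻ → n(O₂) = 0.09337/4 = 0.02334 mol → 0.560 L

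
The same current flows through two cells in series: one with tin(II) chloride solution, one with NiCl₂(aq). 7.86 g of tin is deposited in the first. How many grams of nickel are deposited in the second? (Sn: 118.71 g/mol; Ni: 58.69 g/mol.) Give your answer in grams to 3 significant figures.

n(Sn) = 7.86 / 118.71 = 0.06621 mol
Sn²⁺ + 2e⁻ → Sn, so n(e⁻) = 2 × 0.06621 = 0.1324 mol
The cells are in series, so the same charge (and hence the same n(e⁻) = 0.1324 mol) passes through both.
Ni²⁺ + 2e⁻ → Ni, so n(Ni) = 0.1324 / 2 = 0.06620 mol
m(Ni) = 0.06620 × 58.69 = 3.89 g

3.89 g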